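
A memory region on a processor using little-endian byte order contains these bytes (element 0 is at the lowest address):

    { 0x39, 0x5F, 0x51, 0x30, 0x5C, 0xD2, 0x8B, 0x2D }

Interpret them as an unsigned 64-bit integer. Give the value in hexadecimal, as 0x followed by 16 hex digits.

0x2D8BD25C30515F39

Little-endian stores the least-significant byte at the lowest address.
Reassemble most-significant byte first: 2D 8B D2 5C 30 51 5F 39 → 0x2D8BD25C30515F39.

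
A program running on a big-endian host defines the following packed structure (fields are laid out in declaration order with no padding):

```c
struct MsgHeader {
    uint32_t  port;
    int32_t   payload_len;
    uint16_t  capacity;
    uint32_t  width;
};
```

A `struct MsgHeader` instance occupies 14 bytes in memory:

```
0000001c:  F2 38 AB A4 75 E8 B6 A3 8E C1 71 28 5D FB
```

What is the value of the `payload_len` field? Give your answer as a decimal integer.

1978185379

`payload_len` follows `port` (4 bytes), so it starts at byte offset 4 and occupies 4 bytes.
Bytes at offsets 4..7: 75 E8 B6 A3.
Big-endian stores the most-significant byte at the lowest address.
The bytes are already most-significant first: 0x75E8B6A3.
0x75E8B6A3 = 1978185379.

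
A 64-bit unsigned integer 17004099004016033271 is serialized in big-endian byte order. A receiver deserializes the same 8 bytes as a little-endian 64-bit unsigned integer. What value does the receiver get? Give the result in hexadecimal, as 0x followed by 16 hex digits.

0xF7FDF2DBF3B1FAEB

17004099004016033271 in 64-bit hexadecimal is 0xEBFAB1F3DBF2FDF7.
Stored big-endian, the bytes at ascending addresses are EB FA B1 F3 DB F2 FD F7.
Read back as little-endian, the first byte is least significant, giving 0xF7FDF2DBF3B1FAEB.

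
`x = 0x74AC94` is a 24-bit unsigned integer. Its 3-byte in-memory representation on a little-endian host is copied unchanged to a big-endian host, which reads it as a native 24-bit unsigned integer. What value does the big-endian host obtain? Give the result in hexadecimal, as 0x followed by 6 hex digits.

0x94AC74

Stored little-endian, the bytes at ascending addresses are 94 AC 74.
Read back as big-endian, the last byte is least significant, giving 0x94AC74.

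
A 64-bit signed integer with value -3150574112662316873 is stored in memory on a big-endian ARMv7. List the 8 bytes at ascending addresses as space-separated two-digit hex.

Two's complement of -3150574112662316873 in 64 bits: 3150574112662316873 = 0x2BB9167687C76749; invert → 0xD446E989783898B6; add 1 → 0xD446E989783898B7.
Split into bytes (most-significant first): D4 46 E9 89 78 38 98 B7.
Big-endian: lowest address holds the most-significant byte.
So the memory order matches the most-significant-first order: D4 46 E9 89 78 38 98 B7.

D4 46 E9 89 78 38 98 B7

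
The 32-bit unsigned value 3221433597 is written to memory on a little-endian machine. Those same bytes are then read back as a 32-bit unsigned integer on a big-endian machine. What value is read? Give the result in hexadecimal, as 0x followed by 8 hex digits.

0xFD2C03C0

3221433597 in 32-bit hexadecimal is 0xC0032CFD.
Stored little-endian, the bytes at ascending addresses are FD 2C 03 C0.
Read back as big-endian, the last byte is least significant, giving 0xFD2C03C0.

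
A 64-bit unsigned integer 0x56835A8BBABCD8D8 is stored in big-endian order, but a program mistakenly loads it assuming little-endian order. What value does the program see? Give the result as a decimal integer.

Stored big-endian, the bytes at ascending addresses are 56 83 5A 8B BA BC D8 D8.
Read back as little-endian, the first byte is least significant, giving 0xD8D8BCBA8B5A8356.
0xD8D8BCBA8B5A8356 = 15625446416549839702.

15625446416549839702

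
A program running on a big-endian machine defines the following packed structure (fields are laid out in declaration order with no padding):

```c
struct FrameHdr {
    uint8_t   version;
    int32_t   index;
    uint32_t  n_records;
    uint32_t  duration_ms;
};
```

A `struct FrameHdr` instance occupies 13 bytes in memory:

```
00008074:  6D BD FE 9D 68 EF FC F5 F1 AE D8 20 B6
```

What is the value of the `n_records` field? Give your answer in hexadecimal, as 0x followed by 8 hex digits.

0xEFFCF5F1

`n_records` follows `version` (1 B), `index` (4 B), so it starts at offset 1 + 4 = 5 and occupies 4 bytes.
Bytes at offsets 5..8: EF FC F5 F1.
Big-endian: lowest address holds the most-significant byte.
The bytes are already most-significant first: 0xEFFCF5F1.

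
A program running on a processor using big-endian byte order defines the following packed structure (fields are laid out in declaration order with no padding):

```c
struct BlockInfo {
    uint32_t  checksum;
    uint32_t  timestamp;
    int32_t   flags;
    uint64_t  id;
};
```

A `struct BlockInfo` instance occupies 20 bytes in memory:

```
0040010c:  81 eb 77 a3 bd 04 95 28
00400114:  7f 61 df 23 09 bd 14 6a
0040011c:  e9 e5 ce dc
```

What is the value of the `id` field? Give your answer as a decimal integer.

`id` follows `checksum` (4 B), `timestamp` (4 B), `flags` (4 B), so it starts at offset 4 + 4 + 4 = 12 and occupies 8 bytes.
Bytes at offsets 12..19: 09 BD 14 6A E9 E5 CE DC.
Big-endian stores the most-significant byte at the lowest address.
The bytes are already most-significant first: 0x09BD146AE9E5CEDC.
0x09BD146AE9E5CEDC = 701739566362906332.

701739566362906332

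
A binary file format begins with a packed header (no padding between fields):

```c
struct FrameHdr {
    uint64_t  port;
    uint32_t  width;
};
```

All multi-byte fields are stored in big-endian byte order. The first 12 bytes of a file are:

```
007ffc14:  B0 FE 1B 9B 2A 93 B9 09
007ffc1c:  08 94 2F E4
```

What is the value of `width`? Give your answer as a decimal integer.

`width` follows `port` (8 bytes), so it starts at byte offset 8 and occupies 4 bytes.
Bytes at offsets 8..11: 08 94 2F E4.
In big-endian order the high byte comes first in memory.
The bytes are already most-significant first: 0x08942FE4.
0x08942FE4 = 143929316.

143929316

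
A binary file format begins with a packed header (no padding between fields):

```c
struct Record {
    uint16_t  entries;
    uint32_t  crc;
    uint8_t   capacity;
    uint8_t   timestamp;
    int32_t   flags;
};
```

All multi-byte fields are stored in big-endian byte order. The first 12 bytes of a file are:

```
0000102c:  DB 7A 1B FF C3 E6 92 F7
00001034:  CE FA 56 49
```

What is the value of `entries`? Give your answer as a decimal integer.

56186

`entries` is the first field, at byte offset 0, occupying 2 bytes.
Bytes at offsets 0..1: DB 7A.
Big-endian stores the most-significant byte at the lowest address.
The bytes are already most-significant first: 0xDB7A.
0xDB7A = 56186.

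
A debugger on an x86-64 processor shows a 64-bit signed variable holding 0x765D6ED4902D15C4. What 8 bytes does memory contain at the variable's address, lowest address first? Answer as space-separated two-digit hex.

C4 15 2D 90 D4 6E 5D 76

Split into bytes (most-significant first): 76 5D 6E D4 90 2D 15 C4.
Little-endian: lowest address holds the least-significant byte.
So at ascending addresses the bytes are C4 15 2D 90 D4 6E 5D 76.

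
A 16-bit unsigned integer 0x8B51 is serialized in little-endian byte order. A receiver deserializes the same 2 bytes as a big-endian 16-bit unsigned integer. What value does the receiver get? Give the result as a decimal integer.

Stored little-endian, the bytes at ascending addresses are 51 8B.
Read back as big-endian, the last byte is least significant, giving 0x518B.
0x518B = 20875.

20875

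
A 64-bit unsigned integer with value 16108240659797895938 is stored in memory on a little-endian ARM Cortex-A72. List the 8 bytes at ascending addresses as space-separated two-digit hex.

02 EB C1 F3 88 F7 8B DF

16108240659797895938 in hexadecimal, padded to 64 bits, is 0xDF8BF788F3C1EB02.
Split into bytes (most-significant first): DF 8B F7 88 F3 C1 EB 02.
Little-endian stores the least-significant byte at the lowest address.
So at ascending addresses the bytes are 02 EB C1 F3 88 F7 8B DF.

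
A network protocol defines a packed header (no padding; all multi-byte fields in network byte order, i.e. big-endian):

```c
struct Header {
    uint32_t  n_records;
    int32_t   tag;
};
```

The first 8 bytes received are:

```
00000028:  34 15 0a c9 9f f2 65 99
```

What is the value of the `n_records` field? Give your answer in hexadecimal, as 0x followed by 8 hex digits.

`n_records` is the first field, at byte offset 0, occupying 4 bytes.
Bytes at offsets 0..3: 34 15 0A C9.
Big-endian: lowest address holds the most-significant byte.
The bytes are already most-significant first: 0x34150AC9.

0x34150AC9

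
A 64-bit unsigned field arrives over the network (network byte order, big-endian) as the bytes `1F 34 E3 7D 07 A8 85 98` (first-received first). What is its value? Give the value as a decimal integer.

2248672240103622040

Big-endian: lowest address holds the most-significant byte.
The bytes are already most-significant first: 0x1F34E37D07A88598.
0x1F34E37D07A88598 = 2248672240103622040.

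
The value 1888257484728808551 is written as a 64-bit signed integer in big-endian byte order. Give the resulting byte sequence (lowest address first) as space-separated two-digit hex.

1A 34 70 2D 8D BB B4 67

1888257484728808551 in hexadecimal, padded to 64 bits, is 0x1A34702D8DBBB467.
Split into bytes (most-significant first): 1A 34 70 2D 8D BB B4 67.
Big-endian stores the most-significant byte at the lowest address.
So the memory order matches the most-significant-first order: 1A 34 70 2D 8D BB B4 67.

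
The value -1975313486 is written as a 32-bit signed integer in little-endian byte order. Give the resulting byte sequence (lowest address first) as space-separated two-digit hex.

Two's complement of -1975313486 in 32 bits: 1975313486 = 0x75BCE44E; invert → 0x8A431BB1; add 1 → 0x8A431BB2.
Split into bytes (most-significant first): 8A 43 1B B2.
Little-endian: lowest address holds the least-significant byte.
So at ascending addresses the bytes are B2 1B 43 8A.

B2 1B 43 8A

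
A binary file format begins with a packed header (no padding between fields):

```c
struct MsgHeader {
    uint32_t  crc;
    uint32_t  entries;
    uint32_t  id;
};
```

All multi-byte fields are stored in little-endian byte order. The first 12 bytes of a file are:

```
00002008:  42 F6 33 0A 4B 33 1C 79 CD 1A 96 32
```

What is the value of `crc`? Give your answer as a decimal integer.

171177538

`crc` is the first field, at byte offset 0, occupying 4 bytes.
Bytes at offsets 0..3: 42 F6 33 0A.
Little-endian: lowest address holds the least-significant byte.
Reassemble most-significant byte first: 0A 33 F6 42 → 0x0A33F642.
0x0A33F642 = 171177538.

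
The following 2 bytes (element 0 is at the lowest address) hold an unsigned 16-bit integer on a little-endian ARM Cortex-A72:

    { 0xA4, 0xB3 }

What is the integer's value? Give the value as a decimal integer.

45988

In little-endian order the low byte comes first in memory.
Reassemble most-significant byte first: B3 A4 → 0xB3A4.
0xB3A4 = 45988.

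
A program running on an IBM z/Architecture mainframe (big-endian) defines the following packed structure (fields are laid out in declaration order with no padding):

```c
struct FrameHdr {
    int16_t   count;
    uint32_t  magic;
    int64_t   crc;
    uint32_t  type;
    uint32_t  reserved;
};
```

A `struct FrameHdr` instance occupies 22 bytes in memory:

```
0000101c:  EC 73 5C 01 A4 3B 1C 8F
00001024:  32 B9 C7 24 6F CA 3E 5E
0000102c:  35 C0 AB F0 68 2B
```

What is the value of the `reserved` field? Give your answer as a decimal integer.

2884659243

`reserved` follows `count` (2 B), `magic` (4 B), `crc` (8 B), `type` (4 B), so it starts at offset 2 + 4 + 8 + 4 = 18 and occupies 4 bytes.
Bytes at offsets 18..21: AB F0 68 2B.
In big-endian order the high byte comes first in memory.
The bytes are already most-significant first: 0xABF0682B.
0xABF0682B = 2884659243.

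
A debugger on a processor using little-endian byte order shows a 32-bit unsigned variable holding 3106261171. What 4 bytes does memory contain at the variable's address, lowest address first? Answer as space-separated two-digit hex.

3106261171 in hexadecimal, padded to 32 bits, is 0xB925C8B3.
Split into bytes (most-significant first): B9 25 C8 B3.
Little-endian stores the least-significant byte at the lowest address.
So at ascending addresses the bytes are B3 C8 25 B9.

B3 C8 25 B9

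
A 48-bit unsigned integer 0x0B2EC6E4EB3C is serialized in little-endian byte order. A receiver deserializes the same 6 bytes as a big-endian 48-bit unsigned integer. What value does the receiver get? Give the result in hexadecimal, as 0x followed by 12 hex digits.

Stored little-endian, the bytes at ascending addresses are 3C EB E4 C6 2E 0B.
Read back as big-endian, the last byte is least significant, giving 0x3CEBE4C62E0B.

0x3CEBE4C62E0B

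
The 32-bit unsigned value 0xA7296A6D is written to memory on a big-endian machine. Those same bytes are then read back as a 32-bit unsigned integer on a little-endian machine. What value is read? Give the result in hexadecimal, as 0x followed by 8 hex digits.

Stored big-endian, the bytes at ascending addresses are A7 29 6A 6D.
Read back as little-endian, the first byte is least significant, giving 0x6D6A29A7.

0x6D6A29A7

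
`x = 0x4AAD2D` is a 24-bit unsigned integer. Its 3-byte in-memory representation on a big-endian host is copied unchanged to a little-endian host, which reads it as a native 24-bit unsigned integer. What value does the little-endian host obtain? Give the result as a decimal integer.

2993482

Stored big-endian, the bytes at ascending addresses are 4A AD 2D.
Read back as little-endian, the first byte is least significant, giving 0x2DAD4A.
0x2DAD4A = 2993482.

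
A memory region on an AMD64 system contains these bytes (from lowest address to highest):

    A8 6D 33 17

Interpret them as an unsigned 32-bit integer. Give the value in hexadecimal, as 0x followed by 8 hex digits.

In little-endian order the low byte comes first in memory.
Reassemble most-significant byte first: 17 33 6D A8 → 0x17336DA8.

0x17336DA8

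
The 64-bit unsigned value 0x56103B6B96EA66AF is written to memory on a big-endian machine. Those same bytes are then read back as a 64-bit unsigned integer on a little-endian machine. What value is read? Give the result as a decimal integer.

12639047336026902614

Stored big-endian, the bytes at ascending addresses are 56 10 3B 6B 96 EA 66 AF.
Read back as little-endian, the first byte is least significant, giving 0xAF66EA966B3B1056.
0xAF66EA966B3B1056 = 12639047336026902614.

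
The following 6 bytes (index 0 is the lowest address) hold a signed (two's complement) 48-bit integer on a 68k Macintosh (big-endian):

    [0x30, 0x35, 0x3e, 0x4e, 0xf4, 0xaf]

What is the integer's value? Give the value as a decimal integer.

53005236761775

Big-endian stores the most-significant byte at the lowest address.
The bytes are already most-significant first: 0x30353E4EF4AF.
0x30353E4EF4AF = 53005236761775.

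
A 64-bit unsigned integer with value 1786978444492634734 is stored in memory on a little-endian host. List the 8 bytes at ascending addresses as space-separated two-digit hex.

1786978444492634734 in hexadecimal, padded to 64 bits, is 0x18CC9F6D6D437A6E.
Split into bytes (most-significant first): 18 CC 9F 6D 6D 43 7A 6E.
Little-endian: lowest address holds the least-significant byte.
So at ascending addresses the bytes are 6E 7A 43 6D 6D 9F CC 18.

6E 7A 43 6D 6D 9F CC 18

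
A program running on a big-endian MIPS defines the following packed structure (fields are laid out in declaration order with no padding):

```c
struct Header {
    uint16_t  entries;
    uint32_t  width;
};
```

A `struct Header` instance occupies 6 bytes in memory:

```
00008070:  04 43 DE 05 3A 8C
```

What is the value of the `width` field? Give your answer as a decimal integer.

3724884620

`width` follows `entries` (2 bytes), so it starts at byte offset 2 and occupies 4 bytes.
Bytes at offsets 2..5: DE 05 3A 8C.
Big-endian: lowest address holds the most-significant byte.
The bytes are already most-significant first: 0xDE053A8C.
0xDE053A8C = 3724884620.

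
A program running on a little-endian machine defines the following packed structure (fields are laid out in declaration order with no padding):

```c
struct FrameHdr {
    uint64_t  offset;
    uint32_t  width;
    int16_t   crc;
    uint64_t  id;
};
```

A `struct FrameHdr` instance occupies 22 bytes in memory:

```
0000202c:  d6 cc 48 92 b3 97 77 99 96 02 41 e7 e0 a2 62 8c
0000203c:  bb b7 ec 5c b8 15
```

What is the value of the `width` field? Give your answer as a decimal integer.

3879797398

`width` follows `offset` (8 bytes), so it starts at byte offset 8 and occupies 4 bytes.
Bytes at offsets 8..11: 96 02 41 E7.
Little-endian: lowest address holds the least-significant byte.
Reassemble most-significant byte first: E7 41 02 96 → 0xE7410296.
0xE7410296 = 3879797398.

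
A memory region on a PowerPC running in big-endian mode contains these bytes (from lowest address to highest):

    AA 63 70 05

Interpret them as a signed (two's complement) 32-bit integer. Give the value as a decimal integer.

Big-endian stores the most-significant byte at the lowest address.
The bytes are already most-significant first: 0xAA637005.
Top bit is set, so as a signed 32-bit value this is 0xAA637005 − 2^32 = -1436323835.

-1436323835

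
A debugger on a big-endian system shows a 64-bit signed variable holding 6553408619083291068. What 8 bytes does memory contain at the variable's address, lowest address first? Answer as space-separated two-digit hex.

6553408619083291068 in hexadecimal, padded to 64 bits, is 0x5AF2626AE87159BC.
Split into bytes (most-significant first): 5A F2 62 6A E8 71 59 BC.
In big-endian order the high byte comes first in memory.
So the memory order matches the most-significant-first order: 5A F2 62 6A E8 71 59 BC.

5A F2 62 6A E8 71 59 BC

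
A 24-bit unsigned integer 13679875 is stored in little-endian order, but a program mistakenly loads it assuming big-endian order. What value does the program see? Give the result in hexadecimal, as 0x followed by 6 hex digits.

0x03BDD0

13679875 in 24-bit hexadecimal is 0xD0BD03.
Stored little-endian, the bytes at ascending addresses are 03 BD D0.
Read back as big-endian, the last byte is least significant, giving 0x03BDD0.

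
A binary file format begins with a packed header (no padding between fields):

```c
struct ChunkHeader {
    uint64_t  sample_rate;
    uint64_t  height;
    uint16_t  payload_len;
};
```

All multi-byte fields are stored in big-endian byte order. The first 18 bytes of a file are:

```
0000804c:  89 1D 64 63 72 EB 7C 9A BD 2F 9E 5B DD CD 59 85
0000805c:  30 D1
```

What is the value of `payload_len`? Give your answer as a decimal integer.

12497

`payload_len` follows `sample_rate` (8 B), `height` (8 B), so it starts at offset 8 + 8 = 16 and occupies 2 bytes.
Bytes at offsets 16..17: 30 D1.
In big-endian order the high byte comes first in memory.
The bytes are already most-significant first: 0x30D1.
0x30D1 = 12497.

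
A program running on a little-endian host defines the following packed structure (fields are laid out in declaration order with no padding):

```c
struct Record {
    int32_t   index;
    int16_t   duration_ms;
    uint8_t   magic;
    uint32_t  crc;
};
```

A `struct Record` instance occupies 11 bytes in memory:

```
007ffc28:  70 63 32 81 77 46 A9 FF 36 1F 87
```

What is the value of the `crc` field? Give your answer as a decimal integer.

2266969855

`crc` follows `index` (4 B), `duration_ms` (2 B), `magic` (1 B), so it starts at offset 4 + 2 + 1 = 7 and occupies 4 bytes.
Bytes at offsets 7..10: FF 36 1F 87.
Little-endian stores the least-significant byte at the lowest address.
Reassemble most-significant byte first: 87 1F 36 FF → 0x871F36FF.
0x871F36FF = 2266969855.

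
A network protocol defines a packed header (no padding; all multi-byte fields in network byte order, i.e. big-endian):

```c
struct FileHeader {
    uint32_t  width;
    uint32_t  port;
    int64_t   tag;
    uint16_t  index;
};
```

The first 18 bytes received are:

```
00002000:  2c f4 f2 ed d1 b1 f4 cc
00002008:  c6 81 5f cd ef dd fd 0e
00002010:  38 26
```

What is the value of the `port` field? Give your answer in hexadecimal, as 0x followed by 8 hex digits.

0xD1B1F4CC

`port` follows `width` (4 bytes), so it starts at byte offset 4 and occupies 4 bytes.
Bytes at offsets 4..7: D1 B1 F4 CC.
Big-endian stores the most-significant byte at the lowest address.
The bytes are already most-significant first: 0xD1B1F4CC.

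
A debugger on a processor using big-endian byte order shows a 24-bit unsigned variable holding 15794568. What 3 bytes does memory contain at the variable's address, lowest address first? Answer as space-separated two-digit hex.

15794568 in hexadecimal, padded to 24 bits, is 0xF10188.
Split into bytes (most-significant first): F1 01 88.
Big-endian stores the most-significant byte at the lowest address.
So the memory order matches the most-significant-first order: F1 01 88.

F1 01 88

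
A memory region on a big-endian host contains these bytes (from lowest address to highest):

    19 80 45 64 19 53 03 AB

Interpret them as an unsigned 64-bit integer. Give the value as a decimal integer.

1837544944191079339

Big-endian: lowest address holds the most-significant byte.
The bytes are already most-significant first: 0x19804564195303AB.
0x19804564195303AB = 1837544944191079339.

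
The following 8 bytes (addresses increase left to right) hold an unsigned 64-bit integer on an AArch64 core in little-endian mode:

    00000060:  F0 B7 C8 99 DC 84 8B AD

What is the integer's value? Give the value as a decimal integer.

Little-endian stores the least-significant byte at the lowest address.
Reassemble most-significant byte first: AD 8B 84 DC 99 C8 B7 F0 → 0xAD8B84DC99C8B7F0.
0xAD8B84DC99C8B7F0 = 12505234873332054000.

12505234873332054000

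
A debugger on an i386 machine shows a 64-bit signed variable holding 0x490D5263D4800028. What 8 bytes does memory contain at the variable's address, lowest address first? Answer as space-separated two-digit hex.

28 00 80 D4 63 52 0D 49

Split into bytes (most-significant first): 49 0D 52 63 D4 80 00 28.
Little-endian stores the least-significant byte at the lowest address.
So at ascending addresses the bytes are 28 00 80 D4 63 52 0D 49.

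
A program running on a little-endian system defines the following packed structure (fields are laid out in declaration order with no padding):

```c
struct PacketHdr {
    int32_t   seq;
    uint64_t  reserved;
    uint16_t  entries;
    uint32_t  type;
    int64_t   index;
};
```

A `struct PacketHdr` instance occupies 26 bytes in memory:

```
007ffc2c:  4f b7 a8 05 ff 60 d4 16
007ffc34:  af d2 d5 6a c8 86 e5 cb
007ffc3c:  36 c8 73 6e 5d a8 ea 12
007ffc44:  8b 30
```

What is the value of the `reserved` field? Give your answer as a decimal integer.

7698290787503857919

`reserved` follows `seq` (4 bytes), so it starts at byte offset 4 and occupies 8 bytes.
Bytes at offsets 4..11: FF 60 D4 16 AF D2 D5 6A.
Little-endian: lowest address holds the least-significant byte.
Reassemble most-significant byte first: 6A D5 D2 AF 16 D4 60 FF → 0x6AD5D2AF16D460FF.
0x6AD5D2AF16D460FF = 7698290787503857919.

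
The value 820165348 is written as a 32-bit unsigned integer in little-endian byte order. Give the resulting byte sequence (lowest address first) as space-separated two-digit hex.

820165348 in hexadecimal, padded to 32 bits, is 0x30E2BAE4.
Split into bytes (most-significant first): 30 E2 BA E4.
In little-endian order the low byte comes first in memory.
So at ascending addresses the bytes are E4 BA E2 30.

E4 BA E2 30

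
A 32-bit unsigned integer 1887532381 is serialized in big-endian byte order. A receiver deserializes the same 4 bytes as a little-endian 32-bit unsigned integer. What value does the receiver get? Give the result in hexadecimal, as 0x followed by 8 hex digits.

0x5D758170

1887532381 in 32-bit hexadecimal is 0x7081755D.
Stored big-endian, the bytes at ascending addresses are 70 81 75 5D.
Read back as little-endian, the first byte is least significant, giving 0x5D758170.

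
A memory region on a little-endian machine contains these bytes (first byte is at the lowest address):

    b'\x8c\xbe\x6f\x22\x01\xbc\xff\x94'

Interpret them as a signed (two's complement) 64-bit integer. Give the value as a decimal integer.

-7710237323976262004

Little-endian: lowest address holds the least-significant byte.
Reassemble most-significant byte first: 94 FF BC 01 22 6F BE 8C → 0x94FFBC01226FBE8C.
Top bit is set, so as a signed 64-bit value this is 0x94FFBC01226FBE8C − 2^64 = -7710237323976262004.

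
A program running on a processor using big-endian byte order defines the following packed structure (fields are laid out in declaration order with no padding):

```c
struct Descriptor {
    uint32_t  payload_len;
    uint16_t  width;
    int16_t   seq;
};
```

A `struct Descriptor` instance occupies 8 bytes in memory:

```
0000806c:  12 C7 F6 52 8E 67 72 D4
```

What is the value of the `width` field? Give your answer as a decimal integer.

36455

`width` follows `payload_len` (4 bytes), so it starts at byte offset 4 and occupies 2 bytes.
Bytes at offsets 4..5: 8E 67.
Big-endian: lowest address holds the most-significant byte.
The bytes are already most-significant first: 0x8E67.
0x8E67 = 36455.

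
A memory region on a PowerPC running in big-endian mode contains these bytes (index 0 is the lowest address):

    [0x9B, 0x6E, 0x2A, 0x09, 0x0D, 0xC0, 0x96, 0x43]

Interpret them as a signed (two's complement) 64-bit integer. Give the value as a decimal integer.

Big-endian: lowest address holds the most-significant byte.
The bytes are already most-significant first: 0x9B6E2A090DC09643.
Top bit is set, so as a signed 64-bit value this is 0x9B6E2A090DC09643 − 2^64 = -7246808532018751933.

-7246808532018751933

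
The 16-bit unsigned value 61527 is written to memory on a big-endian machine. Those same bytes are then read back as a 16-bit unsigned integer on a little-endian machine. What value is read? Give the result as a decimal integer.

61527 in 16-bit hexadecimal is 0xF057.
Stored big-endian, the bytes at ascending addresses are F0 57.
Read back as little-endian, the first byte is least significant, giving 0x57F0.
0x57F0 = 22512.

22512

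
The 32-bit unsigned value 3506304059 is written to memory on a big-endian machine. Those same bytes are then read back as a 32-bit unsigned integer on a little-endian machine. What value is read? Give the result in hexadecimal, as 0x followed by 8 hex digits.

3506304059 in 32-bit hexadecimal is 0xD0FDF43B.
Stored big-endian, the bytes at ascending addresses are D0 FD F4 3B.
Read back as little-endian, the first byte is least significant, giving 0x3BF4FDD0.

0x3BF4FDD0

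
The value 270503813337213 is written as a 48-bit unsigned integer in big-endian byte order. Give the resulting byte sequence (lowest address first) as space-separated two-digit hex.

F6 05 93 B4 50 7D

270503813337213 in hexadecimal, padded to 48 bits, is 0xF60593B4507D.
Split into bytes (most-significant first): F6 05 93 B4 50 7D.
Big-endian: lowest address holds the most-significant byte.
So the memory order matches the most-significant-first order: F6 05 93 B4 50 7D.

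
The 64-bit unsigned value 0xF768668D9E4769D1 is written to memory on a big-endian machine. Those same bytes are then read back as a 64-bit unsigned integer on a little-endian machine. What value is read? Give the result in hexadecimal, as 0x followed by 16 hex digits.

Stored big-endian, the bytes at ascending addresses are F7 68 66 8D 9E 47 69 D1.
Read back as little-endian, the first byte is least significant, giving 0xD169479E8D6668F7.

0xD169479E8D6668F7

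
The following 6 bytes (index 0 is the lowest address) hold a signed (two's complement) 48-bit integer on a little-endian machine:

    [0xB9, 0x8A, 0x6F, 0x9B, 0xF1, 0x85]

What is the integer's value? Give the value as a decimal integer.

-134202235319623

In little-endian order the low byte comes first in memory.
Reassemble most-significant byte first: 85 F1 9B 6F 8A B9 → 0x85F19B6F8AB9.
Top bit is set, so as a signed 48-bit value this is 0x85F19B6F8AB9 − 2^48 = -134202235319623.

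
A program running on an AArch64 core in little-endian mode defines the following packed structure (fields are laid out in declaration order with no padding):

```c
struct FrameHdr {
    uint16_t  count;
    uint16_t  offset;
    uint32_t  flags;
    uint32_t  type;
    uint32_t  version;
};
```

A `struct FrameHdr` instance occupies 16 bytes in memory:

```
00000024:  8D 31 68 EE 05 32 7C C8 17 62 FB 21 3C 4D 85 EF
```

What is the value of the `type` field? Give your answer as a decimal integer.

570122775

`type` follows `count` (2 B), `offset` (2 B), `flags` (4 B), so it starts at offset 2 + 2 + 4 = 8 and occupies 4 bytes.
Bytes at offsets 8..11: 17 62 FB 21.
Little-endian: lowest address holds the least-significant byte.
Reassemble most-significant byte first: 21 FB 62 17 → 0x21FB6217.
0x21FB6217 = 570122775.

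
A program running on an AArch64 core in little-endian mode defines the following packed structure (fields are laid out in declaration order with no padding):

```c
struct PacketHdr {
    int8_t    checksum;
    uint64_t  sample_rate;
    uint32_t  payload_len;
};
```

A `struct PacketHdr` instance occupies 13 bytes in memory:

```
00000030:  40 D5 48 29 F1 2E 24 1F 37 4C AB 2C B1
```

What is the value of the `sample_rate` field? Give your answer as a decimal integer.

3971933180397177045

`sample_rate` follows `checksum` (1 byte), so it starts at byte offset 1 and occupies 8 bytes.
Bytes at offsets 1..8: D5 48 29 F1 2E 24 1F 37.
Little-endian: lowest address holds the least-significant byte.
Reassemble most-significant byte first: 37 1F 24 2E F1 29 48 D5 → 0x371F242EF12948D5.
0x371F242EF12948D5 = 3971933180397177045.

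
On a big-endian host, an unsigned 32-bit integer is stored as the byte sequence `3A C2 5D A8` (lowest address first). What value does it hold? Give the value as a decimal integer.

Big-endian: lowest address holds the most-significant byte.
The bytes are already most-significant first: 0x3AC25DA8.
0x3AC25DA8 = 985816488.

985816488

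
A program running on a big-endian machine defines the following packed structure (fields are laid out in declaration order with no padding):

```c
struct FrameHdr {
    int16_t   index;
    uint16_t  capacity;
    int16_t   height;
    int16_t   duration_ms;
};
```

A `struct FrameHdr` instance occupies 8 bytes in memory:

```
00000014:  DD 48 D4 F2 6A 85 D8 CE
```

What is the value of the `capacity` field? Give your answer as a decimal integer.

`capacity` follows `index` (2 bytes), so it starts at byte offset 2 and occupies 2 bytes.
Bytes at offsets 2..3: D4 F2.
In big-endian order the high byte comes first in memory.
The bytes are already most-significant first: 0xD4F2.
0xD4F2 = 54514.

54514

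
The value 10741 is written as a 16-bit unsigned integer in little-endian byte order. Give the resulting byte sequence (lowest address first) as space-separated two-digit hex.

F5 29

10741 in hexadecimal, padded to 16 bits, is 0x29F5.
Split into bytes (most-significant first): 29 F5.
Little-endian stores the least-significant byte at the lowest address.
So at ascending addresses the bytes are F5 29.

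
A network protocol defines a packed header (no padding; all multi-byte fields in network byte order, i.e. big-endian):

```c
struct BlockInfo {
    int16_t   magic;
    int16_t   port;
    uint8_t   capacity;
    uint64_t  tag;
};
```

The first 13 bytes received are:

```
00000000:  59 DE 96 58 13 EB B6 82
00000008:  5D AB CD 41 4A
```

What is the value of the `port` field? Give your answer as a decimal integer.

`port` follows `magic` (2 bytes), so it starts at byte offset 2 and occupies 2 bytes.
Bytes at offsets 2..3: 96 58.
Big-endian: lowest address holds the most-significant byte.
The bytes are already most-significant first: 0x9658.
Top bit is set, so as a signed 16-bit value this is 0x9658 − 2^16 = -27048.

-27048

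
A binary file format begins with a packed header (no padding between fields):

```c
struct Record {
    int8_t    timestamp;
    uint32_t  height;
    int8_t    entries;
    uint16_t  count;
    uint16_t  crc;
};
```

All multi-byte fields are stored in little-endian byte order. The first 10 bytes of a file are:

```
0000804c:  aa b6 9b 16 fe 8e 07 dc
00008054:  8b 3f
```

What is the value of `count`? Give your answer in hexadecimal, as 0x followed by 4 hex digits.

0xDC07

`count` follows `timestamp` (1 B), `height` (4 B), `entries` (1 B), so it starts at offset 1 + 4 + 1 = 6 and occupies 2 bytes.
Bytes at offsets 6..7: 07 DC.
Little-endian: lowest address holds the least-significant byte.
Reassemble most-significant byte first: DC 07 → 0xDC07.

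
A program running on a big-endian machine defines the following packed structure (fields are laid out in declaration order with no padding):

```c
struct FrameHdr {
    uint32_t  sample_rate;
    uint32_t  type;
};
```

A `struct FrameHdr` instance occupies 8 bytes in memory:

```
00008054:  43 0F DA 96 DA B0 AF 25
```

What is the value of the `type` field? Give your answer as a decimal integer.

3669012261

`type` follows `sample_rate` (4 bytes), so it starts at byte offset 4 and occupies 4 bytes.
Bytes at offsets 4..7: DA B0 AF 25.
Big-endian: lowest address holds the most-significant byte.
The bytes are already most-significant first: 0xDAB0AF25.
0xDAB0AF25 = 3669012261.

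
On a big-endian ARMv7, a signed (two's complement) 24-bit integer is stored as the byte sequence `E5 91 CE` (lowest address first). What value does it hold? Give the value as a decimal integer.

Big-endian stores the most-significant byte at the lowest address.
The bytes are already most-significant first: 0xE591CE.
Top bit is set, so as a signed 24-bit value this is 0xE591CE − 2^24 = -1732146.

-1732146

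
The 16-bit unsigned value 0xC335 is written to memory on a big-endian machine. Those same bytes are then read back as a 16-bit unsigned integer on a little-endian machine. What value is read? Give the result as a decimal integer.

13763

Stored big-endian, the bytes at ascending addresses are C3 35.
Read back as little-endian, the first byte is least significant, giving 0x35C3.
0x35C3 = 13763.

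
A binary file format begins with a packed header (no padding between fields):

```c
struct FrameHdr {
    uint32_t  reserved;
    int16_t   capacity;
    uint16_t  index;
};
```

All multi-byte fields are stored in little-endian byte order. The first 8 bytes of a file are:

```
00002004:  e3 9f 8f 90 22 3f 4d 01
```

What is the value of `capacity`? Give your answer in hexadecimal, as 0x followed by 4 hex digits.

`capacity` follows `reserved` (4 bytes), so it starts at byte offset 4 and occupies 2 bytes.
Bytes at offsets 4..5: 22 3F.
Little-endian stores the least-significant byte at the lowest address.
Reassemble most-significant byte first: 3F 22 → 0x3F22.

0x3F22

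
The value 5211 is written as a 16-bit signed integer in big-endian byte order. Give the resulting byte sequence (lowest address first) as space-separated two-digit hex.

14 5B

5211 in hexadecimal, padded to 16 bits, is 0x145B.
Split into bytes (most-significant first): 14 5B.
Big-endian stores the most-significant byte at the lowest address.
So the memory order matches the most-significant-first order: 14 5B.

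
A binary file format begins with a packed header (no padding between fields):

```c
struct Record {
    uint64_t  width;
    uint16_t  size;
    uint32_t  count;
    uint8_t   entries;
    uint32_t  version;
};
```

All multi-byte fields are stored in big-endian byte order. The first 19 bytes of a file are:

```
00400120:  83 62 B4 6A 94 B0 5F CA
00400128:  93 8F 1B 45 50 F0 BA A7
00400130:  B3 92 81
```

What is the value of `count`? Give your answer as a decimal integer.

`count` follows `width` (8 B), `size` (2 B), so it starts at offset 8 + 2 = 10 and occupies 4 bytes.
Bytes at offsets 10..13: 1B 45 50 F0.
Big-endian stores the most-significant byte at the lowest address.
The bytes are already most-significant first: 0x1B4550F0.
0x1B4550F0 = 457527536.

457527536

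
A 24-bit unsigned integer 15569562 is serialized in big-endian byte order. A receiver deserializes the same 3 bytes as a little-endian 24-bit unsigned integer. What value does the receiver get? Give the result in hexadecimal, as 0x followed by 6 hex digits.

15569562 in 24-bit hexadecimal is 0xED929A.
Stored big-endian, the bytes at ascending addresses are ED 92 9A.
Read back as little-endian, the first byte is least significant, giving 0x9A92ED.

0x9A92ED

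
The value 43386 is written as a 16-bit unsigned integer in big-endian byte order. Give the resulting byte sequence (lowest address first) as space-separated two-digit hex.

43386 in hexadecimal, padded to 16 bits, is 0xA97A.
Split into bytes (most-significant first): A9 7A.
In big-endian order the high byte comes first in memory.
So the memory order matches the most-significant-first order: A9 7A.

A9 7A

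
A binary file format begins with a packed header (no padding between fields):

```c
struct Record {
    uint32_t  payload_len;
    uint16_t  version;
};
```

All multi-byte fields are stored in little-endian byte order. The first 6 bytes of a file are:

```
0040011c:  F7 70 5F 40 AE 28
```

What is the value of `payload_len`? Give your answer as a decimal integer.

`payload_len` is the first field, at byte offset 0, occupying 4 bytes.
Bytes at offsets 0..3: F7 70 5F 40.
Little-endian: lowest address holds the least-significant byte.
Reassemble most-significant byte first: 40 5F 70 F7 → 0x405F70F7.
0x405F70F7 = 1079996663.

1079996663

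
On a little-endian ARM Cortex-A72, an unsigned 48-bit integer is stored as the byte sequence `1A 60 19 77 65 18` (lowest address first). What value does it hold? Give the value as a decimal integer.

26824068915226

Little-endian: lowest address holds the least-significant byte.
Reassemble most-significant byte first: 18 65 77 19 60 1A → 0x18657719601A.
0x18657719601A = 26824068915226.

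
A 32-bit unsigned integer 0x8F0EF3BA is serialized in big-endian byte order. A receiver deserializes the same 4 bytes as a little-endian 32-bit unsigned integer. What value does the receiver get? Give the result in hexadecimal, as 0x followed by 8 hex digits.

Stored big-endian, the bytes at ascending addresses are 8F 0E F3 BA.
Read back as little-endian, the first byte is least significant, giving 0xBAF30E8F.

0xBAF30E8F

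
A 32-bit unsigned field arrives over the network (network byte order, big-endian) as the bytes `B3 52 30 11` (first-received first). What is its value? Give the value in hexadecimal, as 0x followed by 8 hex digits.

0xB3523011

Big-endian: lowest address holds the most-significant byte.
The bytes are already most-significant first: 0xB3523011.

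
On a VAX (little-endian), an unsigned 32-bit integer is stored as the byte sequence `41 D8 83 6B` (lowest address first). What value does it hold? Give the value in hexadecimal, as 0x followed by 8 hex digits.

Little-endian stores the least-significant byte at the lowest address.
Reassemble most-significant byte first: 6B 83 D8 41 → 0x6B83D841.

0x6B83D841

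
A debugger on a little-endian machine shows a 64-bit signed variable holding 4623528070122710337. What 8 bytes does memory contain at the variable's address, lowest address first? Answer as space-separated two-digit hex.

41 25 B6 84 48 12 2A 40

4623528070122710337 in hexadecimal, padded to 64 bits, is 0x402A124884B62541.
Split into bytes (most-significant first): 40 2A 12 48 84 B6 25 41.
In little-endian order the low byte comes first in memory.
So at ascending addresses the bytes are 41 25 B6 84 48 12 2A 40.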